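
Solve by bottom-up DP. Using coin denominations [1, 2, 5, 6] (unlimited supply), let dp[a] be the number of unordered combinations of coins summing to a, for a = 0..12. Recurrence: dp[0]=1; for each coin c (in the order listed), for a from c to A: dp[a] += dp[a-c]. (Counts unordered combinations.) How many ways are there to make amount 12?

19

after  coin     0     1     2     3     4     5     6     7     8     9    10    11    12
          1     1     1     1     1     1     1     1     1     1     1     1     1     1
          2     1     1     2     2     3     3     4     4     5     5     6     6     7
          5     1     1     2     2     3     4     5     6     7     8    10    11    13
          6     1     1     2     2     3     4     6     7     9    10    13    15    19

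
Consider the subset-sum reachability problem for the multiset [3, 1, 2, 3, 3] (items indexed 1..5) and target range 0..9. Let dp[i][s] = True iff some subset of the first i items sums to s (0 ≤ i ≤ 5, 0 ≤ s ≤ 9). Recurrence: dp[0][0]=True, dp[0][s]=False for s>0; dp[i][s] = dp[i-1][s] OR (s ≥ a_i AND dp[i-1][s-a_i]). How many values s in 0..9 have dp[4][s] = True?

10

i\s   0   1   2   3   4   5   6   7   8   9
  0   T   F   F   F   F   F   F   F   F   F
  1   T   F   F   T   F   F   F   F   F   F
  2   T   T   F   T   T   F   F   F   F   F
  3   T   T   T   T   T   T   T   F   F   F
  4   T   T   T   T   T   T   T   T   T   T
  5   T   T   T   T   T   T   T   T   T   T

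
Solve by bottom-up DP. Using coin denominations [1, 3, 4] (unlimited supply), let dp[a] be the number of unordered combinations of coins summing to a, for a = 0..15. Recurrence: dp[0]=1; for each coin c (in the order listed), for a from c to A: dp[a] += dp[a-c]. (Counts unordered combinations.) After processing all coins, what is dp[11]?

9

after  coin     0     1     2     3     4     5     6     7     8     9    10    11    12    13    14    15
          1     1     1     1     1     1     1     1     1     1     1     1     1     1     1     1     1
          3     1     1     1     2     2     2     3     3     3     4     4     4     5     5     5     6
          4     1     1     1     2     3     3     4     5     6     7     8     9    11    12    13    15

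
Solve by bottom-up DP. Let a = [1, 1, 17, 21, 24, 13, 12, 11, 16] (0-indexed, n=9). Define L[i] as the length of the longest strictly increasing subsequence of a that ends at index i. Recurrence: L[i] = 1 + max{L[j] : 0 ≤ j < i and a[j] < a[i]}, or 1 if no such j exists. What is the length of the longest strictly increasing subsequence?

   i    0    1    2    3    4    5    6    7    8
a[i]    1    1   17   21   24   13   12   11   16
L[i]    1    1    2    3    4    2    2    2    3

4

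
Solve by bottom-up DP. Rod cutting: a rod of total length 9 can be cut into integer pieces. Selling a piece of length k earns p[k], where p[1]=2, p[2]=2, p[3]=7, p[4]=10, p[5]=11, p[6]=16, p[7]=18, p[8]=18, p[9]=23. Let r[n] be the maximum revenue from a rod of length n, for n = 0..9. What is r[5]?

12

   n    0    1    2    3    4    5    6    7    8    9
r[n]    0    2    4    7   10   12   16   18   20   23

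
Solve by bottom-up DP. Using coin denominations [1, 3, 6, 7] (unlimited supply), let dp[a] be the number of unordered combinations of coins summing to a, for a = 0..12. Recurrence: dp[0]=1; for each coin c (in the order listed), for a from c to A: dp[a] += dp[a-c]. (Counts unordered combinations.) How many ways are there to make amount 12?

11

after  coin     0     1     2     3     4     5     6     7     8     9    10    11    12
          1     1     1     1     1     1     1     1     1     1     1     1     1     1
          3     1     1     1     2     2     2     3     3     3     4     4     4     5
          6     1     1     1     2     2     2     4     4     4     6     6     6     9
          7     1     1     1     2     2     2     4     5     5     7     8     8    11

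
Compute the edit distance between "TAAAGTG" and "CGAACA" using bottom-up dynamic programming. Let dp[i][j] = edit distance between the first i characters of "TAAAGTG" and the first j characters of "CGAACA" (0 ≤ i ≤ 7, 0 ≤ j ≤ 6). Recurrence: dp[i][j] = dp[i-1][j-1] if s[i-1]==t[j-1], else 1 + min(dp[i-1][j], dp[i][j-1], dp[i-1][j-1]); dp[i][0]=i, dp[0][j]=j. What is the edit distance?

5

   ''  C  G  A  A  C  A
''  0  1  2  3  4  5  6
 T  1  1  2  3  4  5  6
 A  2  2  2  2  3  4  5
 A  3  3  3  2  2  3  4
 A  4  4  4  3  2  3  3
 G  5  5  4  4  3  3  4
 T  6  6  5  5  4  4  4
 G  7  7  6  6  5  5  5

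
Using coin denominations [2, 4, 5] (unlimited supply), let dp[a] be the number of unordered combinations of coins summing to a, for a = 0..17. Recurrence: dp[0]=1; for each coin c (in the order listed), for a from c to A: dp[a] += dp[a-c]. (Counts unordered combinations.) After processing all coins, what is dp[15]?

after  coin     0     1     2     3     4     5     6     7     8     9    10    11    12    13    14    15    16    17
          2     1     0     1     0     1     0     1     0     1     0     1     0     1     0     1     0     1     0
          4     1     0     1     0     2     0     2     0     3     0     3     0     4     0     4     0     5     0
          5     1     0     1     0     2     1     2     1     3     2     4     2     5     3     6     4     7     5

4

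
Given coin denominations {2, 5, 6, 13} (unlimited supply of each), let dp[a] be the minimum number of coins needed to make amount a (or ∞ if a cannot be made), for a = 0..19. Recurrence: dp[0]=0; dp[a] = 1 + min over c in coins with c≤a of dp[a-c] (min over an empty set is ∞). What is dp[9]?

 a  0  1  2  3  4  5  6  7  8  9 10 11 12 13 14 15 16 17 18 19
dp  0  -  1  -  2  1  1  2  2  3  2  2  2  1  3  2  3  3  2  2
(- denotes ∞ / unreachable)

3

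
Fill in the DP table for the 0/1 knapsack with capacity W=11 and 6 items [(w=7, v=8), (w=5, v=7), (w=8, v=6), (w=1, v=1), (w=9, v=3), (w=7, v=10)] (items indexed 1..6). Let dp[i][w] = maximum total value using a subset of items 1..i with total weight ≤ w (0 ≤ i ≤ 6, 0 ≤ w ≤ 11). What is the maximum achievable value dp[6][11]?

11

i\w   0   1   2   3   4   5   6   7   8   9  10  11
  0   0   0   0   0   0   0   0   0   0   0   0   0
  1   0   0   0   0   0   0   0   8   8   8   8   8
  2   0   0   0   0   0   7   7   8   8   8   8   8
  3   0   0   0   0   0   7   7   8   8   8   8   8
  4   0   1   1   1   1   7   8   8   9   9   9   9
  5   0   1   1   1   1   7   8   8   9   9   9   9
  6   0   1   1   1   1   7   8  10  11  11  11  11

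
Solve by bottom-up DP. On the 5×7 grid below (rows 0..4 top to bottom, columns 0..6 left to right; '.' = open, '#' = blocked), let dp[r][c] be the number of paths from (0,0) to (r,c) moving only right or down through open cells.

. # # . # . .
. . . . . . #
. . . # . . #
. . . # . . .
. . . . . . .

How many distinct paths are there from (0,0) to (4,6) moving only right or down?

17

r\c   0   1   2   3   4   5   6
  0   1   0   0   0   0   0   0
  1   1   1   1   1   1   1   0
  2   1   2   3   0   1   2   0
  3   1   3   6   0   1   3   3
  4   1   4  10  10  11  14  17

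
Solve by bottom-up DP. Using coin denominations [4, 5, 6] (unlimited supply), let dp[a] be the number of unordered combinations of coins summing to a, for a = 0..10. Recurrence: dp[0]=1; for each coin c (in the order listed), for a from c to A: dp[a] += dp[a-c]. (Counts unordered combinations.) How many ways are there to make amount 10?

2

after  coin     0     1     2     3     4     5     6     7     8     9    10
          4     1     0     0     0     1     0     0     0     1     0     0
          5     1     0     0     0     1     1     0     0     1     1     1
          6     1     0     0     0     1     1     1     0     1     1     2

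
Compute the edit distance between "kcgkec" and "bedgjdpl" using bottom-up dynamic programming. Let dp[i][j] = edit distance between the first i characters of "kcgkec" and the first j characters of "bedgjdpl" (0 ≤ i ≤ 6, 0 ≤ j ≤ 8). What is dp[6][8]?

7

   ''  b  e  d  g  j  d  p  l
''  0  1  2  3  4  5  6  7  8
 k  1  1  2  3  4  5  6  7  8
 c  2  2  2  3  4  5  6  7  8
 g  3  3  3  3  3  4  5  6  7
 k  4  4  4  4  4  4  5  6  7
 e  5  5  4  5  5  5  5  6  7
 c  6  6  5  5  6  6  6  6  7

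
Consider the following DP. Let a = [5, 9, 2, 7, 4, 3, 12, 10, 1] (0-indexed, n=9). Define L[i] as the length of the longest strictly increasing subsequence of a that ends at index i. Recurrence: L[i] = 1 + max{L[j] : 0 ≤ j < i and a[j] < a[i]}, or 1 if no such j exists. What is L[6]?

3

   i    0    1    2    3    4    5    6    7    8
a[i]    5    9    2    7    4    3   12   10    1
L[i]    1    2    1    2    2    2    3    3    1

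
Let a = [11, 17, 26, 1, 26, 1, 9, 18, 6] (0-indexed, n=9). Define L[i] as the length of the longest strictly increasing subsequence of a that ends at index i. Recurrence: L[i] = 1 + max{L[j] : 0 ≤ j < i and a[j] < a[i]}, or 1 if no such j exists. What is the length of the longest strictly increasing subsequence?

   i    0    1    2    3    4    5    6    7    8
a[i]   11   17   26    1   26    1    9   18    6
L[i]    1    2    3    1    3    1    2    3    2

3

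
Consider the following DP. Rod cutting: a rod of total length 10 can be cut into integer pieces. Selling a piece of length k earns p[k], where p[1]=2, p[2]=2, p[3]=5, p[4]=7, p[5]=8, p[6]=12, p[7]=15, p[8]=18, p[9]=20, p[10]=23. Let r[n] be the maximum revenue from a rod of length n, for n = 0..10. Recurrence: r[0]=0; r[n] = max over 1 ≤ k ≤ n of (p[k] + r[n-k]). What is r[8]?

18

   n    0    1    2    3    4    5    6    7    8    9   10
r[n]    0    2    4    6    8   10   12   15   18   20   23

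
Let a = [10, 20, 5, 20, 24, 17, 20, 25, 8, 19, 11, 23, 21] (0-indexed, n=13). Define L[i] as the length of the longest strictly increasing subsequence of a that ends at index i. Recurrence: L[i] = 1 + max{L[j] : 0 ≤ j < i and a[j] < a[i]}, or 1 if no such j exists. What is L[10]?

3

   i    0    1    2    3    4    5    6    7    8    9   10   11   12
a[i]   10   20    5   20   24   17   20   25    8   19   11   23   21
L[i]    1    2    1    2    3    2    3    4    2    3    3    4    4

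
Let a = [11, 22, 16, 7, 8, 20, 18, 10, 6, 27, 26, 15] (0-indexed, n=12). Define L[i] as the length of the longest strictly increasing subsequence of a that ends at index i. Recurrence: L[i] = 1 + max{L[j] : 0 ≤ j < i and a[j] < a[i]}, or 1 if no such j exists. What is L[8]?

   i    0    1    2    3    4    5    6    7    8    9   10   11
a[i]   11   22   16    7    8   20   18   10    6   27   26   15
L[i]    1    2    2    1    2    3    3    3    1    4    4    4

1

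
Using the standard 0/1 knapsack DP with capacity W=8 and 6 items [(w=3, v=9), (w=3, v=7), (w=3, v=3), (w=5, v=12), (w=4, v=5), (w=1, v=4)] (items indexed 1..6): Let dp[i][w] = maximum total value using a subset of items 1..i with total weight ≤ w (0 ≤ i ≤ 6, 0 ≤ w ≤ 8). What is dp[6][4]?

13

i\w   0   1   2   3   4   5   6   7   8
  0   0   0   0   0   0   0   0   0   0
  1   0   0   0   9   9   9   9   9   9
  2   0   0   0   9   9   9  16  16  16
  3   0   0   0   9   9   9  16  16  16
  4   0   0   0   9   9  12  16  16  21
  5   0   0   0   9   9  12  16  16  21
  6   0   4   4   9  13  13  16  20  21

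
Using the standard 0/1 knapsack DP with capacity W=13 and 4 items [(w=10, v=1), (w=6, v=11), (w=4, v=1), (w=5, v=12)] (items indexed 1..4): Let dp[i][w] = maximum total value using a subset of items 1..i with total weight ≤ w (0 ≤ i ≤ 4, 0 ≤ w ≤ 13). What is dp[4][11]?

23

i\w   0   1   2   3   4   5   6   7   8   9  10  11  12  13
  0   0   0   0   0   0   0   0   0   0   0   0   0   0   0
  1   0   0   0   0   0   0   0   0   0   0   1   1   1   1
  2   0   0   0   0   0   0  11  11  11  11  11  11  11  11
  3   0   0   0   0   1   1  11  11  11  11  12  12  12  12
  4   0   0   0   0   1  12  12  12  12  13  13  23  23  23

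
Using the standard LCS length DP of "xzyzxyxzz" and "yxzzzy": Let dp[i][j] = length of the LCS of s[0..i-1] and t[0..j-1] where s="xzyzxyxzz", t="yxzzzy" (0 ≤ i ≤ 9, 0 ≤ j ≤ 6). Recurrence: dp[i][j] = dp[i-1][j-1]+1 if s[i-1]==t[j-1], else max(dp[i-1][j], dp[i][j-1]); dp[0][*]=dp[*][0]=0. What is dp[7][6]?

4

   ''  y  x  z  z  z  y
''  0  0  0  0  0  0  0
 x  0  0  1  1  1  1  1
 z  0  0  1  2  2  2  2
 y  0  1  1  2  2  2  3
 z  0  1  1  2  3  3  3
 x  0  1  2  2  3  3  3
 y  0  1  2  2  3  3  4
 x  0  1  2  2  3  3  4
 z  0  1  2  3  3  4  4
 z  0  1  2  3  4  4  4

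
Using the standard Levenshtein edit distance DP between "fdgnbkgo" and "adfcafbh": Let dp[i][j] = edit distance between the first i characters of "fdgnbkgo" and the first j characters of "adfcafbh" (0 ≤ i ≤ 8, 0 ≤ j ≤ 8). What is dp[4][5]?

   ''  a  d  f  c  a  f  b  h
''  0  1  2  3  4  5  6  7  8
 f  1  1  2  2  3  4  5  6  7
 d  2  2  1  2  3  4  5  6  7
 g  3  3  2  2  3  4  5  6  7
 n  4  4  3  3  3  4  5  6  7
 b  5  5  4  4  4  4  5  5  6
 k  6  6  5  5  5  5  5  6  6
 g  7  7  6  6  6  6  6  6  7
 o  8  8  7  7  7  7  7  7  7

4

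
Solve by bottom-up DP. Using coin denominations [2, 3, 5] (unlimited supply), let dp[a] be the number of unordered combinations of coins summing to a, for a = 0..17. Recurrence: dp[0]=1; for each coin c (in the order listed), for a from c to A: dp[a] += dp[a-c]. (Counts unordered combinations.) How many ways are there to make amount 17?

after  coin     0     1     2     3     4     5     6     7     8     9    10    11    12    13    14    15    16    17
          2     1     0     1     0     1     0     1     0     1     0     1     0     1     0     1     0     1     0
          3     1     0     1     1     1     1     2     1     2     2     2     2     3     2     3     3     3     3
          5     1     0     1     1     1     2     2     2     3     3     4     4     5     5     6     7     7     8

8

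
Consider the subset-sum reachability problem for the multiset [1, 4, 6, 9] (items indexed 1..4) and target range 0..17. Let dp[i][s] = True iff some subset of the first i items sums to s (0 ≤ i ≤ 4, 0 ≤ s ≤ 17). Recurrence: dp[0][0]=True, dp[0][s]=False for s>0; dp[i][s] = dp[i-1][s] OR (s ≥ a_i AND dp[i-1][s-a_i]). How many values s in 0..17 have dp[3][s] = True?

8

i\s   0   1   2   3   4   5   6   7   8   9  10  11  12  13  14  15  16  17
  0   T   F   F   F   F   F   F   F   F   F   F   F   F   F   F   F   F   F
  1   T   T   F   F   F   F   F   F   F   F   F   F   F   F   F   F   F   F
  2   T   T   F   F   T   T   F   F   F   F   F   F   F   F   F   F   F   F
  3   T   T   F   F   T   T   T   T   F   F   T   T   F   F   F   F   F   F
  4   T   T   F   F   T   T   T   T   F   T   T   T   F   T   T   T   T   F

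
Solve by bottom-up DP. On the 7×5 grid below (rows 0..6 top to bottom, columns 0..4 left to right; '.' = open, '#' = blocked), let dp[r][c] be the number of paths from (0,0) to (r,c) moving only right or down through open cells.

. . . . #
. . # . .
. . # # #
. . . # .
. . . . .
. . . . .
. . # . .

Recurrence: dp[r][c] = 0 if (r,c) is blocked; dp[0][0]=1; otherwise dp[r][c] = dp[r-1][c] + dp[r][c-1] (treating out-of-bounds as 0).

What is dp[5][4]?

r\c   0   1   2   3   4
  0   1   1   1   1   0
  1   1   2   0   1   1
  2   1   3   0   0   0
  3   1   4   4   0   0
  4   1   5   9   9   9
  5   1   6  15  24  33
  6   1   7   0  24  57

33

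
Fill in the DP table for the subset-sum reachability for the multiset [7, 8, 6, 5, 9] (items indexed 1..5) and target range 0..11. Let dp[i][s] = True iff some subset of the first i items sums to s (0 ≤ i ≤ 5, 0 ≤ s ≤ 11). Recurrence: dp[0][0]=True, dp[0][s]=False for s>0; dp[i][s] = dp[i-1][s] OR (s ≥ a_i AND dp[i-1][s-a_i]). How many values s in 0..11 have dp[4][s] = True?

i\s   0   1   2   3   4   5   6   7   8   9  10  11
  0   T   F   F   F   F   F   F   F   F   F   F   F
  1   T   F   F   F   F   F   F   T   F   F   F   F
  2   T   F   F   F   F   F   F   T   T   F   F   F
  3   T   F   F   F   F   F   T   T   T   F   F   F
  4   T   F   F   F   F   T   T   T   T   F   F   T
  5   T   F   F   F   F   T   T   T   T   T   F   T

6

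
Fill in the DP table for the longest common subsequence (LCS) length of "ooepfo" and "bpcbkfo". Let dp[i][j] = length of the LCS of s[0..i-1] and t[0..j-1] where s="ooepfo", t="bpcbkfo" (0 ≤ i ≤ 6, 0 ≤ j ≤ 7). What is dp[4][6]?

1

   ''  b  p  c  b  k  f  o
''  0  0  0  0  0  0  0  0
 o  0  0  0  0  0  0  0  1
 o  0  0  0  0  0  0  0  1
 e  0  0  0  0  0  0  0  1
 p  0  0  1  1  1  1  1  1
 f  0  0  1  1  1  1  2  2
 o  0  0  1  1  1  1  2  3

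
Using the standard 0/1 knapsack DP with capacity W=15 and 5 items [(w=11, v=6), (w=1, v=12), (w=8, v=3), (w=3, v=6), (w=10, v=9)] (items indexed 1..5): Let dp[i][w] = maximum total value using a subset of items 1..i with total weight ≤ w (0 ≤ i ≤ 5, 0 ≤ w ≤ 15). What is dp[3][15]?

18

i\w   0   1   2   3   4   5   6   7   8   9  10  11  12  13  14  15
  0   0   0   0   0   0   0   0   0   0   0   0   0   0   0   0   0
  1   0   0   0   0   0   0   0   0   0   0   0   6   6   6   6   6
  2   0  12  12  12  12  12  12  12  12  12  12  12  18  18  18  18
  3   0  12  12  12  12  12  12  12  12  15  15  15  18  18  18  18
  4   0  12  12  12  18  18  18  18  18  18  18  18  21  21  21  24
  5   0  12  12  12  18  18  18  18  18  18  18  21  21  21  27  27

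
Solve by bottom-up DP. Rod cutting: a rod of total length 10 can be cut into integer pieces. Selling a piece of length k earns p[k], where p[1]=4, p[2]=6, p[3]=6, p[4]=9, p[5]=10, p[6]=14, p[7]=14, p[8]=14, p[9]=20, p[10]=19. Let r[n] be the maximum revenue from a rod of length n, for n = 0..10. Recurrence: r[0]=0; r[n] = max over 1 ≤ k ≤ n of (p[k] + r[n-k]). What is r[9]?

36

   n    0    1    2    3    4    5    6    7    8    9   10
r[n]    0    4    8   12   16   20   24   28   32   36   40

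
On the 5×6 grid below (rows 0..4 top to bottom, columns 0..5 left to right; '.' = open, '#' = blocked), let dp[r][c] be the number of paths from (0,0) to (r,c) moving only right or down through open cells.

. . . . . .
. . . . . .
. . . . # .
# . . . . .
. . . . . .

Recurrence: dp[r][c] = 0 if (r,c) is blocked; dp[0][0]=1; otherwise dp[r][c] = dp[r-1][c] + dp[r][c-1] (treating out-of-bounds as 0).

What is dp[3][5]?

25

r\c   0   1   2   3   4   5
  0   1   1   1   1   1   1
  1   1   2   3   4   5   6
  2   1   3   6  10   0   6
  3   0   3   9  19  19  25
  4   0   3  12  31  50  75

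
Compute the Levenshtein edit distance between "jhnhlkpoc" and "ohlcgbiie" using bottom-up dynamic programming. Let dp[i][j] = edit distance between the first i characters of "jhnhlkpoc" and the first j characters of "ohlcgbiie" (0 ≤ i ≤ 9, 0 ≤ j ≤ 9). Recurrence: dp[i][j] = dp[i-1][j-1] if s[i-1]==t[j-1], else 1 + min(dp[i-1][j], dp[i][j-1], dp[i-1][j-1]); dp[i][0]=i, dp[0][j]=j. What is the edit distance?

   ''  o  h  l  c  g  b  i  i  e
''  0  1  2  3  4  5  6  7  8  9
 j  1  1  2  3  4  5  6  7  8  9
 h  2  2  1  2  3  4  5  6  7  8
 n  3  3  2  2  3  4  5  6  7  8
 h  4  4  3  3  3  4  5  6  7  8
 l  5  5  4  3  4  4  5  6  7  8
 k  6  6  5  4  4  5  5  6  7  8
 p  7  7  6  5  5  5  6  6  7  8
 o  8  7  7  6  6  6  6  7  7  8
 c  9  8  8  7  6  7  7  7  8  8

8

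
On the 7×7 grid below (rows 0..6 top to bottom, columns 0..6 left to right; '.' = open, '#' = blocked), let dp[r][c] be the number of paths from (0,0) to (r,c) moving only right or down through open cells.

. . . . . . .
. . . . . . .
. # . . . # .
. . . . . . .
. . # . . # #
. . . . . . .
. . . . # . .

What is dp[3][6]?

r\c   0   1   2   3   4   5   6
  0   1   1   1   1   1   1   1
  1   1   2   3   4   5   6   7
  2   1   0   3   7  12   0   7
  3   1   1   4  11  23  23  30
  4   1   2   0  11  34   0   0
  5   1   3   3  14  48  48  48
  6   1   4   7  21   0  48  96

30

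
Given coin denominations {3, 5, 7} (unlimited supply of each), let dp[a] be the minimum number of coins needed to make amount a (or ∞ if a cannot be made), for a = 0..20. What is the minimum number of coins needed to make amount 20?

 a  0  1  2  3  4  5  6  7  8  9 10 11 12 13 14 15 16 17 18 19 20
dp  0  -  -  1  -  1  2  1  2  3  2  3  2  3  2  3  4  3  4  3  4
(- denotes ∞ / unreachable)

4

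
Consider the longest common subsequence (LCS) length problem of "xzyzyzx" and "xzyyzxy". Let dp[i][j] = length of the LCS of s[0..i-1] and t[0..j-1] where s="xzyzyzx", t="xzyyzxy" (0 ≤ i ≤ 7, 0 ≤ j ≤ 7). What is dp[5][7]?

   ''  x  z  y  y  z  x  y
''  0  0  0  0  0  0  0  0
 x  0  1  1  1  1  1  1  1
 z  0  1  2  2  2  2  2  2
 y  0  1  2  3  3  3  3  3
 z  0  1  2  3  3  4  4  4
 y  0  1  2  3  4  4  4  5
 z  0  1  2  3  4  5  5  5
 x  0  1  2  3  4  5  6  6

5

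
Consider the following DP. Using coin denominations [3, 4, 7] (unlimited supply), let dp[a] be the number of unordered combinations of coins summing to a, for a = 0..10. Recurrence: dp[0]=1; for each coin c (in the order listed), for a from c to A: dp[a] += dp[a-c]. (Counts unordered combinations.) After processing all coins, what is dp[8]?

1

after  coin     0     1     2     3     4     5     6     7     8     9    10
          3     1     0     0     1     0     0     1     0     0     1     0
          4     1     0     0     1     1     0     1     1     1     1     1
          7     1     0     0     1     1     0     1     2     1     1     2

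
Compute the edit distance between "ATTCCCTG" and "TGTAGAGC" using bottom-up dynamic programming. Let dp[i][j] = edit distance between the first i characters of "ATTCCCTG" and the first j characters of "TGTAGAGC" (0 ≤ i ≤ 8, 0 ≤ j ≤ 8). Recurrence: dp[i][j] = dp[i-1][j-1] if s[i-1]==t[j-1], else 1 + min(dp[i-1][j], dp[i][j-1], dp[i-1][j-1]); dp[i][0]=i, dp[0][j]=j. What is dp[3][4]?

   ''  T  G  T  A  G  A  G  C
''  0  1  2  3  4  5  6  7  8
 A  1  1  2  3  3  4  5  6  7
 T  2  1  2  2  3  4  5  6  7
 T  3  2  2  2  3  4  5  6  7
 C  4  3  3  3  3  4  5  6  6
 C  5  4  4  4  4  4  5  6  6
 C  6  5  5  5  5  5  5  6  6
 T  7  6  6  5  6  6  6  6  7
 G  8  7  6  6  6  6  7  6  7

3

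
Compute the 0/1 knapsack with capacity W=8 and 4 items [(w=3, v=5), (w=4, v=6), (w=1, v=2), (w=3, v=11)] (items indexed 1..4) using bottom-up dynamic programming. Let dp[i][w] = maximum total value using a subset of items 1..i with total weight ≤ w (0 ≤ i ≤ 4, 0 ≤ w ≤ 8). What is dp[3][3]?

5

i\w   0   1   2   3   4   5   6   7   8
  0   0   0   0   0   0   0   0   0   0
  1   0   0   0   5   5   5   5   5   5
  2   0   0   0   5   6   6   6  11  11
  3   0   2   2   5   7   8   8  11  13
  4   0   2   2  11  13  13  16  18  19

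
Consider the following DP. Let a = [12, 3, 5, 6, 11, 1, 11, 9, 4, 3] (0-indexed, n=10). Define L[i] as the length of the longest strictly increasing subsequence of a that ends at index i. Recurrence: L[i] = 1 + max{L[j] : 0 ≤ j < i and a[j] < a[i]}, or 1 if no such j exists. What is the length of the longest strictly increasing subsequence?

4

   i    0    1    2    3    4    5    6    7    8    9
a[i]   12    3    5    6   11    1   11    9    4    3
L[i]    1    1    2    3    4    1    4    4    2    2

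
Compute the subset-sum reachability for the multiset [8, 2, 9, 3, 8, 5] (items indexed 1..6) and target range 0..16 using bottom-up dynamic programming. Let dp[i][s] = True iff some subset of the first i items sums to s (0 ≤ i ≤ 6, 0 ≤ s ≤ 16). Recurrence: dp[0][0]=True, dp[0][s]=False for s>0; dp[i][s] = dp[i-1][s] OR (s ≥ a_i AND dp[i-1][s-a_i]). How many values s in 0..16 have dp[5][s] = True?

i\s   0   1   2   3   4   5   6   7   8   9  10  11  12  13  14  15  16
  0   T   F   F   F   F   F   F   F   F   F   F   F   F   F   F   F   F
  1   T   F   F   F   F   F   F   F   T   F   F   F   F   F   F   F   F
  2   T   F   T   F   F   F   F   F   T   F   T   F   F   F   F   F   F
  3   T   F   T   F   F   F   F   F   T   T   T   T   F   F   F   F   F
  4   T   F   T   T   F   T   F   F   T   T   T   T   T   T   T   F   F
  5   T   F   T   T   F   T   F   F   T   T   T   T   T   T   T   F   T
  6   T   F   T   T   F   T   F   T   T   T   T   T   T   T   T   T   T

12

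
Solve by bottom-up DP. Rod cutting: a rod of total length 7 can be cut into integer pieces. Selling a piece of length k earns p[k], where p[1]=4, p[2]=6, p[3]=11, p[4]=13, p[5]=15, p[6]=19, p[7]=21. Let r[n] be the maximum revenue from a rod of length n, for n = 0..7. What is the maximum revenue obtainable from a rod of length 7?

28

   n    0    1    2    3    4    5    6    7
r[n]    0    4    8   12   16   20   24   28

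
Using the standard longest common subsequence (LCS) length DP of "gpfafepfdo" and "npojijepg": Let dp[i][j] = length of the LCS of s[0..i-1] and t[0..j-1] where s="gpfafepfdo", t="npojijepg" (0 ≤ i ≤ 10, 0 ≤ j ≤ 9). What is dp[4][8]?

1

   ''  n  p  o  j  i  j  e  p  g
''  0  0  0  0  0  0  0  0  0  0
 g  0  0  0  0  0  0  0  0  0  1
 p  0  0  1  1  1  1  1  1  1  1
 f  0  0  1  1  1  1  1  1  1  1
 a  0  0  1  1  1  1  1  1  1  1
 f  0  0  1  1  1  1  1  1  1  1
 e  0  0  1  1  1  1  1  2  2  2
 p  0  0  1  1  1  1  1  2  3  3
 f  0  0  1  1  1  1  1  2  3  3
 d  0  0  1  1  1  1  1  2  3  3
 o  0  0  1  2  2  2  2  2  3  3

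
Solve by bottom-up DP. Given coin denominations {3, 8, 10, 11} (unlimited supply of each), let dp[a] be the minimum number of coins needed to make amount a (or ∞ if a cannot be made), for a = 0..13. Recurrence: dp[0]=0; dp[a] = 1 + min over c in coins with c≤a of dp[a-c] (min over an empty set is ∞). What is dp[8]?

1

 a  0  1  2  3  4  5  6  7  8  9 10 11 12 13
dp  0  -  -  1  -  -  2  -  1  3  1  1  4  2
(- denotes ∞ / unreachable)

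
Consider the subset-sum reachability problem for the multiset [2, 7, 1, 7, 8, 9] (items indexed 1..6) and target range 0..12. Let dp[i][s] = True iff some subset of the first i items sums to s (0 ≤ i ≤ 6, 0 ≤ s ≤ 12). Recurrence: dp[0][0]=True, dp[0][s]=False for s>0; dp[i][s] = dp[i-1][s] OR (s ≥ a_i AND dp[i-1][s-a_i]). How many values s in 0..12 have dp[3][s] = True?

i\s   0   1   2   3   4   5   6   7   8   9  10  11  12
  0   T   F   F   F   F   F   F   F   F   F   F   F   F
  1   T   F   T   F   F   F   F   F   F   F   F   F   F
  2   T   F   T   F   F   F   F   T   F   T   F   F   F
  3   T   T   T   T   F   F   F   T   T   T   T   F   F
  4   T   T   T   T   F   F   F   T   T   T   T   F   F
  5   T   T   T   T   F   F   F   T   T   T   T   T   F
  6   T   T   T   T   F   F   F   T   T   T   T   T   T

8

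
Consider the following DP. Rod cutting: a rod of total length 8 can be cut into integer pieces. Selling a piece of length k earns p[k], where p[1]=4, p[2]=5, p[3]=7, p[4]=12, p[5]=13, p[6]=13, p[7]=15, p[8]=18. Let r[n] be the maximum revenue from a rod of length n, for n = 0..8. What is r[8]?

   n    0    1    2    3    4    5    6    7    8
r[n]    0    4    8   12   16   20   24   28   32

32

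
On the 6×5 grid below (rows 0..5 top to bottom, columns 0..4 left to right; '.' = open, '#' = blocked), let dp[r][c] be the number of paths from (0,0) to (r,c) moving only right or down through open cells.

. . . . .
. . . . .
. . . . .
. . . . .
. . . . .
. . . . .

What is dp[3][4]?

r\c   0   1   2   3   4
  0   1   1   1   1   1
  1   1   2   3   4   5
  2   1   3   6  10  15
  3   1   4  10  20  35
  4   1   5  15  35  70
  5   1   6  21  56 126

35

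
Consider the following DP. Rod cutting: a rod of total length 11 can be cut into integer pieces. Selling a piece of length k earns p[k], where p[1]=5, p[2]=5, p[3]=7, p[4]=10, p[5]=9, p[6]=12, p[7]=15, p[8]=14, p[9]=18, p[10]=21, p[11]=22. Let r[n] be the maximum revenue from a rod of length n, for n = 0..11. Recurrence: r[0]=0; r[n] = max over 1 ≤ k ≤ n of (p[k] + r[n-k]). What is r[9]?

45

   n    0    1    2    3    4    5    6    7    8    9   10   11
r[n]    0    5   10   15   20   25   30   35   40   45   50   55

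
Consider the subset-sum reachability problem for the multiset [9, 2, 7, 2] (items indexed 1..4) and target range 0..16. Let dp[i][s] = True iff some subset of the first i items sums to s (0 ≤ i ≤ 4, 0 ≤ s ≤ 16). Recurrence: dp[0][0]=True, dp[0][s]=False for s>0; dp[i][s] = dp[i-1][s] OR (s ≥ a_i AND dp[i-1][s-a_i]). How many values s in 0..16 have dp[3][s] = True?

6

i\s   0   1   2   3   4   5   6   7   8   9  10  11  12  13  14  15  16
  0   T   F   F   F   F   F   F   F   F   F   F   F   F   F   F   F   F
  1   T   F   F   F   F   F   F   F   F   T   F   F   F   F   F   F   F
  2   T   F   T   F   F   F   F   F   F   T   F   T   F   F   F   F   F
  3   T   F   T   F   F   F   F   T   F   T   F   T   F   F   F   F   T
  4   T   F   T   F   T   F   F   T   F   T   F   T   F   T   F   F   T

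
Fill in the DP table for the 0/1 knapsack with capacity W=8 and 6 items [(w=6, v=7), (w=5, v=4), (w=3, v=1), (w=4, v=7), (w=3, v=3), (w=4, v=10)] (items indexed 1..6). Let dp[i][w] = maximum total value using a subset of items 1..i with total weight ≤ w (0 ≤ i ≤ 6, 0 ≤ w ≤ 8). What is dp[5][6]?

7

i\w   0   1   2   3   4   5   6   7   8
  0   0   0   0   0   0   0   0   0   0
  1   0   0   0   0   0   0   7   7   7
  2   0   0   0   0   0   4   7   7   7
  3   0   0   0   1   1   4   7   7   7
  4   0   0   0   1   7   7   7   8   8
  5   0   0   0   3   7   7   7  10  10
  6   0   0   0   3  10  10  10  13  17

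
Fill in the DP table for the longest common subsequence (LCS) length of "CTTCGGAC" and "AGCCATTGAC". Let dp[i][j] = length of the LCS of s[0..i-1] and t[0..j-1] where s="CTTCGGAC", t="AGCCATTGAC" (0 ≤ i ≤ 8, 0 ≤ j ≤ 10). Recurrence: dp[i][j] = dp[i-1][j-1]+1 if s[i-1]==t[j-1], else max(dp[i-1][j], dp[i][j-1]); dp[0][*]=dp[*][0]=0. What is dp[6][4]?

2

   ''  A  G  C  C  A  T  T  G  A  C
''  0  0  0  0  0  0  0  0  0  0  0
 C  0  0  0  1  1  1  1  1  1  1  1
 T  0  0  0  1  1  1  2  2  2  2  2
 T  0  0  0  1  1  1  2  3  3  3  3
 C  0  0  0  1  2  2  2  3  3  3  4
 G  0  0  1  1  2  2  2  3  4  4  4
 G  0  0  1  1  2  2  2  3  4  4  4
 A  0  1  1  1  2  3  3  3  4  5  5
 C  0  1  1  2  2  3  3  3  4  5  6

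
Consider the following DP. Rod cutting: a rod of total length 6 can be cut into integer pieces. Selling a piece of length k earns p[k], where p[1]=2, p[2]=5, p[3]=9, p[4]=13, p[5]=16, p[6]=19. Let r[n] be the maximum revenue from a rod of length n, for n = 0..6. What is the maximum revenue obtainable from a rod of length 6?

19

   n    0    1    2    3    4    5    6
r[n]    0    2    5    9   13   16   19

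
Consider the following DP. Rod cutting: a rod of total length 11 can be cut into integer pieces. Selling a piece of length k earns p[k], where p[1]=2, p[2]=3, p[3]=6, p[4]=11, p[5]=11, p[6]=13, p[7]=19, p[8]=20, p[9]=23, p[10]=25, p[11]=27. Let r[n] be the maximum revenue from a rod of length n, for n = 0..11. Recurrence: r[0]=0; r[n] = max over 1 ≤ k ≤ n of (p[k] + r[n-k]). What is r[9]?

24

   n    0    1    2    3    4    5    6    7    8    9   10   11
r[n]    0    2    4    6   11   13   15   19   22   24   26   30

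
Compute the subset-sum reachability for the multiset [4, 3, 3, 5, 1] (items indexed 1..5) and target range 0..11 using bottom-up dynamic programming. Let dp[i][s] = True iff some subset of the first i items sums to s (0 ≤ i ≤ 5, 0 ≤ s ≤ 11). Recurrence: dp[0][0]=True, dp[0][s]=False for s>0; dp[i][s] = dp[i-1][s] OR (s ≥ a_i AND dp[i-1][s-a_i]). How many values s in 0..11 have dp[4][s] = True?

10

i\s   0   1   2   3   4   5   6   7   8   9  10  11
  0   T   F   F   F   F   F   F   F   F   F   F   F
  1   T   F   F   F   T   F   F   F   F   F   F   F
  2   T   F   F   T   T   F   F   T   F   F   F   F
  3   T   F   F   T   T   F   T   T   F   F   T   F
  4   T   F   F   T   T   T   T   T   T   T   T   T
  5   T   T   F   T   T   T   T   T   T   T   T   T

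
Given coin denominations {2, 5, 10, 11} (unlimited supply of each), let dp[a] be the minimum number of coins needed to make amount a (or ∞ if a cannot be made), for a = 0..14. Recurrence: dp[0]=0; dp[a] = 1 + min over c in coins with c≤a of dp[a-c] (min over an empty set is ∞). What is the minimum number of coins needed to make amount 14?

3

 a  0  1  2  3  4  5  6  7  8  9 10 11 12 13 14
dp  0  -  1  -  2  1  3  2  4  3  1  1  2  2  3
(- denotes ∞ / unreachable)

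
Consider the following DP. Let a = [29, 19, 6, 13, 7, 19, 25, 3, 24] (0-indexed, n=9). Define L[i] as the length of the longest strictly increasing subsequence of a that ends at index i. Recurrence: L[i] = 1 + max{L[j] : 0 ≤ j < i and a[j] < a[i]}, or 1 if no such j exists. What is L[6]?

   i    0    1    2    3    4    5    6    7    8
a[i]   29   19    6   13    7   19   25    3   24
L[i]    1    1    1    2    2    3    4    1    4

4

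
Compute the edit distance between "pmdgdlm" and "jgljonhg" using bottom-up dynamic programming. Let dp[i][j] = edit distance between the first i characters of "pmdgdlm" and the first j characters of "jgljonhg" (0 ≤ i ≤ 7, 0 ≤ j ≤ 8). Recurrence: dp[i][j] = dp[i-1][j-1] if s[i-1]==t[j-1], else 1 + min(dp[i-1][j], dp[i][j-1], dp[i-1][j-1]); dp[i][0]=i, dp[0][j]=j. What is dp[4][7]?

   ''  j  g  l  j  o  n  h  g
''  0  1  2  3  4  5  6  7  8
 p  1  1  2  3  4  5  6  7  8
 m  2  2  2  3  4  5  6  7  8
 d  3  3  3  3  4  5  6  7  8
 g  4  4  3  4  4  5  6  7  7
 d  5  5  4  4  5  5  6  7  8
 l  6  6  5  4  5  6  6  7  8
 m  7  7  6  5  5  6  7  7  8

7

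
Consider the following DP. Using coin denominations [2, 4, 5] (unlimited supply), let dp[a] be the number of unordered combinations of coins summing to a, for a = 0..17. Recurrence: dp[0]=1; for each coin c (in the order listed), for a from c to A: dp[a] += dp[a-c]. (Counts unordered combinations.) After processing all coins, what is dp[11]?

2

after  coin     0     1     2     3     4     5     6     7     8     9    10    11    12    13    14    15    16    17
          2     1     0     1     0     1     0     1     0     1     0     1     0     1     0     1     0     1     0
          4     1     0     1     0     2     0     2     0     3     0     3     0     4     0     4     0     5     0
          5     1     0     1     0     2     1     2     1     3     2     4     2     5     3     6     4     7     5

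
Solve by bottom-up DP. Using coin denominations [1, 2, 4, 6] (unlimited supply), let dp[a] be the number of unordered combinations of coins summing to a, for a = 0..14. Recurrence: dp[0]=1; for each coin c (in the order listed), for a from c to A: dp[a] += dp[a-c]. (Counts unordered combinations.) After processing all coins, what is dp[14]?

31

after  coin     0     1     2     3     4     5     6     7     8     9    10    11    12    13    14
          1     1     1     1     1     1     1     1     1     1     1     1     1     1     1     1
          2     1     1     2     2     3     3     4     4     5     5     6     6     7     7     8
          4     1     1     2     2     4     4     6     6     9     9    12    12    16    16    20
          6     1     1     2     2     4     4     7     7    11    11    16    16    23    23    31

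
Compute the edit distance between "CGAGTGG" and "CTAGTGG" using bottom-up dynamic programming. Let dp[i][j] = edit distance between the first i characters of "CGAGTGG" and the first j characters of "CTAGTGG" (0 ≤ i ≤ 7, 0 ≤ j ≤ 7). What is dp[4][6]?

3

   ''  C  T  A  G  T  G  G
''  0  1  2  3  4  5  6  7
 C  1  0  1  2  3  4  5  6
 G  2  1  1  2  2  3  4  5
 A  3  2  2  1  2  3  4  5
 G  4  3  3  2  1  2  3  4
 T  5  4  3  3  2  1  2  3
 G  6  5  4  4  3  2  1  2
 G  7  6  5  5  4  3  2  1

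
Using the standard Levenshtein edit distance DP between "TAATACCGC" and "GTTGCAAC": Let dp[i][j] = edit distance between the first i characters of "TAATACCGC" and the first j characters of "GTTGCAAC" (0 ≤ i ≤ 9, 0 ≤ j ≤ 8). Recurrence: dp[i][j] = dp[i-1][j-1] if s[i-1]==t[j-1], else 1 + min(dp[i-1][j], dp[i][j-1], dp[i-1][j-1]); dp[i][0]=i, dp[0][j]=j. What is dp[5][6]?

4

   ''  G  T  T  G  C  A  A  C
''  0  1  2  3  4  5  6  7  8
 T  1  1  1  2  3  4  5  6  7
 A  2  2  2  2  3  4  4  5  6
 A  3  3  3  3  3  4  4  4  5
 T  4  4  3  3  4  4  5  5  5
 A  5  5  4  4  4  5  4  5  6
 C  6  6  5  5  5  4  5  5  5
 C  7  7  6  6  6  5  5  6  5
 G  8  7  7  7  6  6  6  6  6
 C  9  8  8  8  7  6  7  7  6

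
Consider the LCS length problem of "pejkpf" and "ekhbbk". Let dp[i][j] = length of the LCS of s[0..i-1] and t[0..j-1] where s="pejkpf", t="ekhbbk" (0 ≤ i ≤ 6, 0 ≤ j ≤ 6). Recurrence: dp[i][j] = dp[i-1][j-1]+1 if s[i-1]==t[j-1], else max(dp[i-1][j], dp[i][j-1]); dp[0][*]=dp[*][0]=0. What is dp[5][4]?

   ''  e  k  h  b  b  k
''  0  0  0  0  0  0  0
 p  0  0  0  0  0  0  0
 e  0  1  1  1  1  1  1
 j  0  1  1  1  1  1  1
 k  0  1  2  2  2  2  2
 p  0  1  2  2  2  2  2
 f  0  1  2  2  2  2  2

2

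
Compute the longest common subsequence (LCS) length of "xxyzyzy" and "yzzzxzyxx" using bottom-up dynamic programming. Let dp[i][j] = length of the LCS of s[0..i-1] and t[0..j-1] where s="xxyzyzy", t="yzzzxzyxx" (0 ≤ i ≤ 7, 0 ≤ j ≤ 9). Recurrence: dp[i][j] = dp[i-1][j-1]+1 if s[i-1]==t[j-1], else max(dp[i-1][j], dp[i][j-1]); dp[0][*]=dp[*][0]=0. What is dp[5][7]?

3

   ''  y  z  z  z  x  z  y  x  x
''  0  0  0  0  0  0  0  0  0  0
 x  0  0  0  0  0  1  1  1  1  1
 x  0  0  0  0  0  1  1  1  2  2
 y  0  1  1  1  1  1  1  2  2  2
 z  0  1  2  2  2  2  2  2  2  2
 y  0  1  2  2  2  2  2  3  3  3
 z  0  1  2  3  3  3  3  3  3  3
 y  0  1  2  3  3  3  3  4  4  4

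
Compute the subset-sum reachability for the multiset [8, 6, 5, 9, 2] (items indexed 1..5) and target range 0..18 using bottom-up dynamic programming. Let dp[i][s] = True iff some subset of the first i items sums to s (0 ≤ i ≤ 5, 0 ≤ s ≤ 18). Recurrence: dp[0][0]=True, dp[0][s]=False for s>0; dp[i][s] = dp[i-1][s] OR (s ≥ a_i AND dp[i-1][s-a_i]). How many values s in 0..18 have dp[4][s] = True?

10

i\s   0   1   2   3   4   5   6   7   8   9  10  11  12  13  14  15  16  17  18
  0   T   F   F   F   F   F   F   F   F   F   F   F   F   F   F   F   F   F   F
  1   T   F   F   F   F   F   F   F   T   F   F   F   F   F   F   F   F   F   F
  2   T   F   F   F   F   F   T   F   T   F   F   F   F   F   T   F   F   F   F
  3   T   F   F   F   F   T   T   F   T   F   F   T   F   T   T   F   F   F   F
  4   T   F   F   F   F   T   T   F   T   T   F   T   F   T   T   T   F   T   F
  5   T   F   T   F   F   T   T   T   T   T   T   T   F   T   T   T   T   T   F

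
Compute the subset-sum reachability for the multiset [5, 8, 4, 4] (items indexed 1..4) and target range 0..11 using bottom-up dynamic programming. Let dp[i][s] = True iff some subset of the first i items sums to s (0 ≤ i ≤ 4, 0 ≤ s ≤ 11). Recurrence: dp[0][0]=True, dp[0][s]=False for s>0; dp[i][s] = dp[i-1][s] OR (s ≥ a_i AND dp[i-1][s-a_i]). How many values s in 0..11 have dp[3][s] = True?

i\s   0   1   2   3   4   5   6   7   8   9  10  11
  0   T   F   F   F   F   F   F   F   F   F   F   F
  1   T   F   F   F   F   T   F   F   F   F   F   F
  2   T   F   F   F   F   T   F   F   T   F   F   F
  3   T   F   F   F   T   T   F   F   T   T   F   F
  4   T   F   F   F   T   T   F   F   T   T   F   F

5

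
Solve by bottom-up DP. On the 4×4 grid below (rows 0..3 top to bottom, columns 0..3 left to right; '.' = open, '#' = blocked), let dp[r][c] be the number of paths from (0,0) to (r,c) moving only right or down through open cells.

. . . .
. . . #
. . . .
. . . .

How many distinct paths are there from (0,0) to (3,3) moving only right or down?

r\c   0   1   2   3
  0   1   1   1   1
  1   1   2   3   0
  2   1   3   6   6
  3   1   4  10  16

16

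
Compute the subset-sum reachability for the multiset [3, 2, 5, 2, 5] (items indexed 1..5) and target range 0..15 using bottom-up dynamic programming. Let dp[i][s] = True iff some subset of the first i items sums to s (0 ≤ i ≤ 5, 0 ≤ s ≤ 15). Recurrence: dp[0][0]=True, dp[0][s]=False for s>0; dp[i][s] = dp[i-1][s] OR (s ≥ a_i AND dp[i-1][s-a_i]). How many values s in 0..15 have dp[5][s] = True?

13

i\s   0   1   2   3   4   5   6   7   8   9  10  11  12  13  14  15
  0   T   F   F   F   F   F   F   F   F   F   F   F   F   F   F   F
  1   T   F   F   T   F   F   F   F   F   F   F   F   F   F   F   F
  2   T   F   T   T   F   T   F   F   F   F   F   F   F   F   F   F
  3   T   F   T   T   F   T   F   T   T   F   T   F   F   F   F   F
  4   T   F   T   T   T   T   F   T   T   T   T   F   T   F   F   F
  5   T   F   T   T   T   T   F   T   T   T   T   F   T   T   T   T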